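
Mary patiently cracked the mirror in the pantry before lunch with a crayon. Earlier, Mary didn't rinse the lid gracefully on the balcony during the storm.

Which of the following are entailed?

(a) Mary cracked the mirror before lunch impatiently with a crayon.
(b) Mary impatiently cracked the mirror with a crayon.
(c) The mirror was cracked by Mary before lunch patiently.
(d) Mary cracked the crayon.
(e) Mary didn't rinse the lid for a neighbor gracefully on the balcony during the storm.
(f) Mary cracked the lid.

(c), (e)

(a) Not entailed — 'impatiently' adds a manner not in (and inconsistent with) the original.
(b) Not entailed — 'impatiently' adds a manner not in (and inconsistent with) the original.
(c) Entailed — the original entails any weakening of itself; this just drops 'with a crayon', 'in the pantry'.
(d) Not entailed — the crayon is the instrument, not what was cracked.
(e) Entailed — under negation, adding a further restriction is entailed: if no such rinsing event occurred, none occurred for a neighbor either.
(f) Not entailed — Mary cracked the mirror, not the lid; the lid belongs to the rinsing event.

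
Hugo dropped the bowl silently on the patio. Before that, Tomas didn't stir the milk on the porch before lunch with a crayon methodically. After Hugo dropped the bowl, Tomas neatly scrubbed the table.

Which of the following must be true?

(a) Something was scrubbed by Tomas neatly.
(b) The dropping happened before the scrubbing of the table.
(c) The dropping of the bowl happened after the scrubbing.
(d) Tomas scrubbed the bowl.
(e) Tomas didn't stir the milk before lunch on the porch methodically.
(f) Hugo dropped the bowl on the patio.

(a) Entailed — the original entails any weakening of itself; this just generalizes the patient.
(b) Entailed — the narrative places the dropping before the scrubbing.
(c) Not entailed — the narrative places the dropping before the scrubbing, not after.
(d) Not entailed — Tomas scrubbed the table, not the bowl; the bowl belongs to the dropping event.
(e) Not entailed — dropping 'with a crayon' under negation is not valid — the original leaves open that Tomas stirred the milk some other way.
(f) Entailed — dropping 'silently' leaves a sub-description the original still satisfies.

(a), (b), (f)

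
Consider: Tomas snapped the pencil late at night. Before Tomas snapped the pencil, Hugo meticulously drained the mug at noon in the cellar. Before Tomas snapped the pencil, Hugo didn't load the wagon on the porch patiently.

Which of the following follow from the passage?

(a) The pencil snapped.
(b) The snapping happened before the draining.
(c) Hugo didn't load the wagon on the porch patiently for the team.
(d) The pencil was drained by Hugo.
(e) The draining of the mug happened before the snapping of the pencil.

(a) Entailed — 'Tomas snapped the pencil' is causative; it entails the inchoative 'the pencil snapped'.
(b) Not entailed — the narrative places the draining before the snapping, not after.
(c) Entailed — under negation, adding a further restriction is entailed: if no such loading event occurred, none occurred for the team either.
(d) Not entailed — Hugo drained the mug, not the pencil; the pencil belongs to the snapping event.
(e) Entailed — the narrative places the draining before the snapping.

(a), (c), (e)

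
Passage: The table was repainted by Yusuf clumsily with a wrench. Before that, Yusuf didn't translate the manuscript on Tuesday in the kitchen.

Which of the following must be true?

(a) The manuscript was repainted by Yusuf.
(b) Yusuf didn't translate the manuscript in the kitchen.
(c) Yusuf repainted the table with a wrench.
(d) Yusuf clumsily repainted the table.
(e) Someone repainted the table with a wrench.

(c), (d), (e)

(a) Not entailed — Yusuf repainted the table, not the manuscript; the manuscript belongs to the translating event.
(b) Not entailed — dropping 'on Tuesday' under negation is not valid — the original leaves open that Yusuf translated the manuscript some other way.
(c) Entailed — this follows by dropping conjuncts from the repainting event's description.
(d) Entailed — the original entails any weakening of itself; this just drops 'with a wrench'.
(e) Entailed — every conjunct here is already in the original repainting event.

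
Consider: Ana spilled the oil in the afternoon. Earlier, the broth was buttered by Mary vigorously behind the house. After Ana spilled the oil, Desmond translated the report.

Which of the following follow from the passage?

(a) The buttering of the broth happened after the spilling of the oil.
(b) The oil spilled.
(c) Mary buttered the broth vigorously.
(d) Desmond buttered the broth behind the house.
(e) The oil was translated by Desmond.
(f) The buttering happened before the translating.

(b), (c), (f)

(a) Not entailed — the narrative places the buttering before the spilling, not after.
(b) Entailed — 'Ana spilled the oil' is causative; it entails the inchoative 'the oil spilled'.
(c) Entailed — dropping 'behind the house' leaves a sub-description the original still satisfies.
(d) Not entailed — the passage has Mary buttering the broth, not Desmond.
(e) Not entailed — Desmond translated the report, not the oil; the oil belongs to the spilling event.
(f) Entailed — the narrative places the buttering before the translating.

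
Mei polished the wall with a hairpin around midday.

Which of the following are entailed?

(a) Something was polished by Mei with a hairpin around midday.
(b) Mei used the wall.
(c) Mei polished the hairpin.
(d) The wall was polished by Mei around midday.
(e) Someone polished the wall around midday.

(a) Entailed — every conjunct here is already in the original polishing event.
(b) Not entailed — the wall is the patient, not an instrument — Mei used a hairpin.
(c) Not entailed — the hairpin is the instrument, not what was polished.
(d) Entailed — this follows by dropping conjuncts from the polishing event's description.
(e) Entailed — the original entails any weakening of itself; this just drops 'with a hairpin' and generalizes the agent.

(a), (d), (e)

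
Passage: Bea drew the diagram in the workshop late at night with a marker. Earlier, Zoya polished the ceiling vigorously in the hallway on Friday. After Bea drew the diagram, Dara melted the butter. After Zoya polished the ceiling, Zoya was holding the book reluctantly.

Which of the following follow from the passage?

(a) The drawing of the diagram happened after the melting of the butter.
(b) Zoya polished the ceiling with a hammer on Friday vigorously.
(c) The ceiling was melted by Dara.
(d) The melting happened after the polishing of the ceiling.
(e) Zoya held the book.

(a) Not entailed — the narrative places the drawing before the melting, not after.
(b) Not entailed — 'with a hammer' adds information not in the original event.
(c) Not entailed — Dara melted the butter, not the ceiling; the ceiling belongs to the polishing event.
(d) Entailed — the narrative places the polishing before the melting.
(e) Entailed — 'hold' is an activity; 'was holding' entails that some holding happened, so 'held' holds.

(d), (e)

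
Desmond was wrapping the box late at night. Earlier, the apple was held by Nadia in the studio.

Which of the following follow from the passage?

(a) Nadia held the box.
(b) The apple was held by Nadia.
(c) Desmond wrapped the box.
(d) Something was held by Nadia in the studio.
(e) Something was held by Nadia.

(a) Not entailed — Nadia held the apple, not the box; the box belongs to the wrapping event.
(b) Entailed — this follows by dropping conjuncts from the holding event's description.
(c) Not entailed — 'was wrapping' is progressive on an accomplishment; it does not entail the completed 'wrapped'.
(d) Entailed — the original entails any weakening of itself; this just generalizes the patient.
(e) Entailed — dropping 'in the studio' and generalizing the patient leaves a sub-description the original still satisfies.

(b), (d), (e)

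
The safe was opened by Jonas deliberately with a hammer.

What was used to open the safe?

'with a hammer' marks the instrument of the opening event.

a hammer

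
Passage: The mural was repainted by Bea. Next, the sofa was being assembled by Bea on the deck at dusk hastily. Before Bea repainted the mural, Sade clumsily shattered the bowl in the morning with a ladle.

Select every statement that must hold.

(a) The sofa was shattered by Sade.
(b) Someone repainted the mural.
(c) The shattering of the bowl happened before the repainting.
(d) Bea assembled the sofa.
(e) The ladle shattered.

(a) Not entailed — Sade shattered the bowl, not the sofa; the sofa belongs to the assembling event.
(b) Entailed — the original entails any weakening of itself; this just generalizes the agent.
(c) Entailed — the narrative places the shattering before the repainting.
(d) Not entailed — 'was assembling' is progressive on an accomplishment; it does not entail the completed 'assembled'.
(e) Not entailed — the bowl is what shattered, not the ladle.

(b), (c)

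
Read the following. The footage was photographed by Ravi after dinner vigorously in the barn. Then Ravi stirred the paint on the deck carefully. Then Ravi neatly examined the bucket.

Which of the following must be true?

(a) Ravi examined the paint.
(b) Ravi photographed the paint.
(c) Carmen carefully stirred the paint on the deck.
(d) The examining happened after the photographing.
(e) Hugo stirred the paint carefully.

(a) Not entailed — Ravi examined the bucket, not the paint; the paint belongs to the stirring event.
(b) Not entailed — Ravi photographed the footage, not the paint; the paint belongs to the stirring event.
(c) Not entailed — the passage has Ravi stirring the paint, not Carmen.
(d) Entailed — the narrative places the photographing before the examining.
(e) Not entailed — the passage has Ravi stirring the paint, not Hugo.

(d)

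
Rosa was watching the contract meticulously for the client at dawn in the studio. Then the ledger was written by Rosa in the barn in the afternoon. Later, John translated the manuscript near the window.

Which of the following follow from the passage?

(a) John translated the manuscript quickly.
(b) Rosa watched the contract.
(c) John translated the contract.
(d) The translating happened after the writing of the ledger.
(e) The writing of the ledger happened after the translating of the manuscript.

(a) Not entailed — 'quickly' adds information not in the original event.
(b) Entailed — 'watch' is an activity; 'was watching' entails that some watching happened, so 'watched' holds.
(c) Not entailed — John translated the manuscript, not the contract; the contract belongs to the watching event.
(d) Entailed — the narrative places the writing before the translating.
(e) Not entailed — the narrative places the writing before the translating, not after.

(b), (d)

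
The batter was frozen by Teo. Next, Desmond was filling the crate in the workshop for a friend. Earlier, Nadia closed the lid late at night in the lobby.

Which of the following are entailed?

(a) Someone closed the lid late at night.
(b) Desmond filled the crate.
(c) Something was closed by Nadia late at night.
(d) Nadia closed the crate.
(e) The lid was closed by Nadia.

(a) Entailed — dropping 'in the lobby' and generalizing the agent leaves a sub-description the original still satisfies.
(b) Not entailed — 'was filling' is progressive on an accomplishment; it does not entail the completed 'filled'.
(c) Entailed — the original entails any weakening of itself; this just drops 'in the lobby' and generalizes the patient.
(d) Not entailed — Nadia closed the lid, not the crate; the crate belongs to the filling event.
(e) Entailed — dropping 'late at night', 'in the lobby' leaves a sub-description the original still satisfies.

(a), (c), (e)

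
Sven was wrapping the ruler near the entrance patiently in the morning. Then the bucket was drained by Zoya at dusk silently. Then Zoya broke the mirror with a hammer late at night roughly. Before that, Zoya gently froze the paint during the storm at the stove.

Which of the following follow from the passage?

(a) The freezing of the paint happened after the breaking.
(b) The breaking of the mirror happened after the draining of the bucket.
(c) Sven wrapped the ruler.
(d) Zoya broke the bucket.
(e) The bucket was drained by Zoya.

(a) Not entailed — the narrative places the freezing before the breaking, not after.
(b) Entailed — the narrative places the draining before the breaking.
(c) Not entailed — 'was wrapping' is progressive on an accomplishment; it does not entail the completed 'wrapped'.
(d) Not entailed — Zoya broke the mirror, not the bucket; the bucket belongs to the draining event.
(e) Entailed — every conjunct here is already in the original draining event.

(b), (e)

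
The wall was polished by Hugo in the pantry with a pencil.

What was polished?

the wall

'the wall' marks the patient of the polishing event.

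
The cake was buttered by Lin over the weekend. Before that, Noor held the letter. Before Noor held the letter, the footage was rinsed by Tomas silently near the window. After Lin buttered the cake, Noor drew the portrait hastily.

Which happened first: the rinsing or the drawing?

The connectives place the rinsing before the drawing.

the rinsing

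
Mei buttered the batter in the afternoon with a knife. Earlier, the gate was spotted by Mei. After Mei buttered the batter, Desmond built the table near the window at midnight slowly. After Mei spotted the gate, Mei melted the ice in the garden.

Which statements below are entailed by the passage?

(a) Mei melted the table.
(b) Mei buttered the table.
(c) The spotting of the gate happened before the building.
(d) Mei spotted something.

(c), (d)

(a) Not entailed — Mei melted the ice, not the table; the table belongs to the building event.
(b) Not entailed — Mei buttered the batter, not the table; the table belongs to the building event.
(c) Entailed — the narrative places the spotting before the building.
(d) Entailed — every conjunct here is already in the original spotting event.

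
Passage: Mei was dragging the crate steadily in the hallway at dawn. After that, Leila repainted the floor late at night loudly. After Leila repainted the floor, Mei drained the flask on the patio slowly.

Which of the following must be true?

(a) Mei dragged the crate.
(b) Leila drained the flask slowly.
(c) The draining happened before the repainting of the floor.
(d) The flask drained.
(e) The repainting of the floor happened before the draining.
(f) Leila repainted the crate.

(a), (d), (e)

(a) Entailed — 'drag' is an activity; 'was dragging' entails that some dragging happened, so 'dragged' holds.
(b) Not entailed — the passage has Mei draining the flask, not Leila.
(c) Not entailed — the narrative places the repainting before the draining, not after.
(d) Entailed — 'Mei drained the flask' is causative; it entails the inchoative 'the flask drained'.
(e) Entailed — the narrative places the repainting before the draining.
(f) Not entailed — Leila repainted the floor, not the crate; the crate belongs to the dragging event.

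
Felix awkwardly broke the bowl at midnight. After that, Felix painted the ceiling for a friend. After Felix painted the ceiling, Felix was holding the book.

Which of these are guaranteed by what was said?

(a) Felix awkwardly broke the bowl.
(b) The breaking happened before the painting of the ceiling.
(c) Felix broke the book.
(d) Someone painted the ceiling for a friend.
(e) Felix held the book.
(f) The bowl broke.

(a), (b), (d), (e), (f)

(a) Entailed — the original entails any weakening of itself; this just drops 'at midnight'.
(b) Entailed — the narrative places the breaking before the painting.
(c) Not entailed — Felix broke the bowl, not the book; the book belongs to the holding event.
(d) Entailed — this follows by dropping conjuncts from the painting event's description.
(e) Entailed — 'hold' is an activity; 'was holding' entails that some holding happened, so 'held' holds.
(f) Entailed — 'Felix broke the bowl' is causative; it entails the inchoative 'the bowl broke'.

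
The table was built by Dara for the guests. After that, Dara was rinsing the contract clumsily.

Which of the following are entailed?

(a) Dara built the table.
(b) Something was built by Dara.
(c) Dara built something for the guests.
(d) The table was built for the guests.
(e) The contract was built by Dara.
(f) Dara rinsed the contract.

(a), (b), (c), (d), (f)

(a) Entailed — this follows by dropping conjuncts from the building event's description.
(b) Entailed — every conjunct here is already in the original building event.
(c) Entailed — this follows by dropping conjuncts from the building event's description.
(d) Entailed — every conjunct here is already in the original building event.
(e) Not entailed — Dara built the table, not the contract; the contract belongs to the rinsing event.
(f) Entailed — 'rinse' is an activity; 'was rinsing' entails that some rinsing happened, so 'rinsed' holds.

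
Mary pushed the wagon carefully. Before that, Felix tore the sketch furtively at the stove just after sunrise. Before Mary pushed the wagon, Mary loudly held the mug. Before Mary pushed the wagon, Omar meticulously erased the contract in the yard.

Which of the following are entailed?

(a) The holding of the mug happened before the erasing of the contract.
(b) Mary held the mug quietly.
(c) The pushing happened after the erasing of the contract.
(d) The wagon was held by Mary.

(c)

(a) Not entailed — the narrative doesn't order the holding relative to the erasing.
(b) Not entailed — 'quietly' adds a manner not in (and inconsistent with) the original.
(c) Entailed — the narrative places the erasing before the pushing.
(d) Not entailed — Mary held the mug, not the wagon; the wagon belongs to the pushing event.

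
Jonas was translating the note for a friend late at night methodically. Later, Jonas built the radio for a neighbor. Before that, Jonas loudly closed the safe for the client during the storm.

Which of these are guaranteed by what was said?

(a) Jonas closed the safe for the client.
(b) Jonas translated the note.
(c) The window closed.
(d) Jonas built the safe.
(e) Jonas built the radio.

(a) Entailed — dropping 'loudly', 'during the storm' leaves a sub-description the original still satisfies.
(b) Not entailed — 'was translating' is progressive on an accomplishment; it does not entail the completed 'translated'.
(c) Not entailed — the safe is what closed, not the window.
(d) Not entailed — Jonas built the radio, not the safe; the safe belongs to the closing event.
(e) Entailed — every conjunct here is already in the original building event.

(a), (e)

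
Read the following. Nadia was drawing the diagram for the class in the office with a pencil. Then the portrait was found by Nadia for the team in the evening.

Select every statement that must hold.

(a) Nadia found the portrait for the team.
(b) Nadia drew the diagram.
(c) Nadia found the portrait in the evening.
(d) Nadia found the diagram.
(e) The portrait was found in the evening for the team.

(a) Entailed — this follows by dropping conjuncts from the finding event's description.
(b) Not entailed — 'was drawing' is progressive on an accomplishment; it does not entail the completed 'drew'.
(c) Entailed — dropping 'for the team' leaves a sub-description the original still satisfies.
(d) Not entailed — Nadia found the portrait, not the diagram; the diagram belongs to the drawing event.
(e) Entailed — generalizing the agent leaves a sub-description the original still satisfies.

(a), (c), (e)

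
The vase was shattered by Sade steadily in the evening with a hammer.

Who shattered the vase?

Sade

'Sade' marks the agent of the shattering event.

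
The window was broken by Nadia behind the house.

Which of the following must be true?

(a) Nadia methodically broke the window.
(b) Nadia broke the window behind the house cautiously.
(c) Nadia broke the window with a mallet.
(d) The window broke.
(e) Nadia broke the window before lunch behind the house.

(d)

(a) Not entailed — 'methodically' adds information not in the original event.
(b) Not entailed — 'cautiously' adds information not in the original event.
(c) Not entailed — 'with a mallet' adds information not in the original event.
(d) Entailed — 'Nadia broke the window' is causative; it entails the inchoative 'the window broke'.
(e) Not entailed — 'before lunch' adds information not in the original event.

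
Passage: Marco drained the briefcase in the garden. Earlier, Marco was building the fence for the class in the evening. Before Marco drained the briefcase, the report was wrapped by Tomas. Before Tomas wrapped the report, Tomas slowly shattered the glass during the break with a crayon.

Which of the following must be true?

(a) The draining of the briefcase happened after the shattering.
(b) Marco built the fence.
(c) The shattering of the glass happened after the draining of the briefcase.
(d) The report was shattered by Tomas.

(a)

(a) Entailed — the narrative places the shattering before the draining.
(b) Not entailed — 'was building' is progressive on an accomplishment; it does not entail the completed 'built'.
(c) Not entailed — the narrative places the shattering before the draining, not after.
(d) Not entailed — Tomas shattered the glass, not the report; the report belongs to the wrapping event.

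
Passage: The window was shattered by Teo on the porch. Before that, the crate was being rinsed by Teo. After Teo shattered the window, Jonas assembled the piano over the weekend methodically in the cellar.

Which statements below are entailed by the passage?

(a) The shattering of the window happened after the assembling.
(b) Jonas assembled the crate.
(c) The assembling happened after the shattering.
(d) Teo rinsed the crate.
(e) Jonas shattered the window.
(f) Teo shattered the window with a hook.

(a) Not entailed — the narrative places the shattering before the assembling, not after.
(b) Not entailed — Jonas assembled the piano, not the crate; the crate belongs to the rinsing event.
(c) Entailed — the narrative places the shattering before the assembling.
(d) Entailed — 'rinse' is an activity; 'was rinsing' entails that some rinsing happened, so 'rinsed' holds.
(e) Not entailed — the passage has Teo shattering the window, not Jonas.
(f) Not entailed — 'with a hook' adds information not in the original event.

(c), (d)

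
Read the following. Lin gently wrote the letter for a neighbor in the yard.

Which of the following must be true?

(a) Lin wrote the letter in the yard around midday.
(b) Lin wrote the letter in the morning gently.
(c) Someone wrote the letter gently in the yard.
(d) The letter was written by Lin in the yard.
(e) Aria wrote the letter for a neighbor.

(c), (d)

(a) Not entailed — 'around midday' adds information not in the original event.
(b) Not entailed — 'in the morning' adds information not in the original event.
(c) Entailed — every conjunct here is already in the original writing event.
(d) Entailed — the original entails any weakening of itself; this just drops 'for a neighbor', 'gently'.
(e) Not entailed — the passage has Lin writing the letter, not Aria.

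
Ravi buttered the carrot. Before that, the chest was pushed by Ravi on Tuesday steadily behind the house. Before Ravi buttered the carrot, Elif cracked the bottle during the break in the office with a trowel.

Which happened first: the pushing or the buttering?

The connectives place the pushing before the buttering.

the pushing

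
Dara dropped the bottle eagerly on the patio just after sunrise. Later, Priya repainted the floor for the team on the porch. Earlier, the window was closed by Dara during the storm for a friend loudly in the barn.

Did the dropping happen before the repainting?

yes

The narrative orders the dropping before the repainting.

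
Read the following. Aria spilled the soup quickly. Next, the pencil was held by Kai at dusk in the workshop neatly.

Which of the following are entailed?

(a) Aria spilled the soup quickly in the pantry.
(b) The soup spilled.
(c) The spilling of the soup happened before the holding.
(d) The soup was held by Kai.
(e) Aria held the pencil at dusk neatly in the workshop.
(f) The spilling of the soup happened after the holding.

(b), (c)

(a) Not entailed — 'in the pantry' adds information not in the original event.
(b) Entailed — 'Aria spilled the soup' is causative; it entails the inchoative 'the soup spilled'.
(c) Entailed — the narrative places the spilling before the holding.
(d) Not entailed — Kai held the pencil, not the soup; the soup belongs to the spilling event.
(e) Not entailed — the passage has Kai holding the pencil, not Aria.
(f) Not entailed — the narrative places the spilling before the holding, not after.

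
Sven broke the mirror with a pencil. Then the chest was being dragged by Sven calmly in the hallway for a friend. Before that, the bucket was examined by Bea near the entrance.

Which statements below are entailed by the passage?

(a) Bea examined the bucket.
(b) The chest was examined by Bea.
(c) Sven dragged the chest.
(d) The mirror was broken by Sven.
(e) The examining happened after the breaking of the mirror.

(a) Entailed — dropping 'near the entrance' leaves a sub-description the original still satisfies.
(b) Not entailed — Bea examined the bucket, not the chest; the chest belongs to the dragging event.
(c) Entailed — 'drag' is an activity; 'was dragging' entails that some dragging happened, so 'dragged' holds.
(d) Entailed — this follows by dropping conjuncts from the breaking event's description.
(e) Not entailed — the narrative doesn't order the breaking relative to the examining.

(a), (c), (d)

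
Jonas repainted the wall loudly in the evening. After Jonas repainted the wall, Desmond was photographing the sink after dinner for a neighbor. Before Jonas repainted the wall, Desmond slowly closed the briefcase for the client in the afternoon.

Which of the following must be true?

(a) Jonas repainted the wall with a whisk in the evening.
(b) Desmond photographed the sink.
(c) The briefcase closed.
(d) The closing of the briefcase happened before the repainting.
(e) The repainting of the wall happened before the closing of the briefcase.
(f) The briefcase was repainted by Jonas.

(c), (d)

(a) Not entailed — 'with a whisk' adds information not in the original event.
(b) Not entailed — 'was photographing' is progressive on an accomplishment; it does not entail the completed 'photographed'.
(c) Entailed — 'Desmond closed the briefcase' is causative; it entails the inchoative 'the briefcase closed'.
(d) Entailed — the narrative places the closing before the repainting.
(e) Not entailed — the narrative places the closing before the repainting, not after.
(f) Not entailed — Jonas repainted the wall, not the briefcase; the briefcase belongs to the closing event.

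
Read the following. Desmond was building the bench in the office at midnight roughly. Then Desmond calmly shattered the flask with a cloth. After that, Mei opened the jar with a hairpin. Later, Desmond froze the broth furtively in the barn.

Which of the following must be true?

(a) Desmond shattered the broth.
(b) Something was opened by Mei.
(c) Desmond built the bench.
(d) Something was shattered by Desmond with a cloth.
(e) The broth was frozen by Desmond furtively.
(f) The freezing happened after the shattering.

(b), (d), (e), (f)

(a) Not entailed — Desmond shattered the flask, not the broth; the broth belongs to the freezing event.
(b) Entailed — the original entails any weakening of itself; this just drops 'with a hairpin' and generalizes the patient.
(c) Not entailed — 'was building' is progressive on an accomplishment; it does not entail the completed 'built'.
(d) Entailed — every conjunct here is already in the original shattering event.
(e) Entailed — this follows by dropping conjuncts from the freezing event's description.
(f) Entailed — the narrative places the shattering before the freezing.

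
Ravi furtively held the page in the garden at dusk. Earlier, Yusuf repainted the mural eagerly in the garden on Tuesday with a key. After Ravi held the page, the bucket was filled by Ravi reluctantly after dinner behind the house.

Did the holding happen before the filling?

yes

The narrative orders the holding before the filling.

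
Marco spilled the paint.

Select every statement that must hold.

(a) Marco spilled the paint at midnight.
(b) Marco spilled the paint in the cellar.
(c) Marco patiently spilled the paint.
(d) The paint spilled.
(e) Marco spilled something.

(d), (e)

(a) Not entailed — 'at midnight' adds information not in the original event.
(b) Not entailed — 'in the cellar' adds information not in the original event.
(c) Not entailed — 'patiently' adds information not in the original event.
(d) Entailed — 'Marco spilled the paint' is causative; it entails the inchoative 'the paint spilled'.
(e) Entailed — this follows by dropping conjuncts from the spilling event's description.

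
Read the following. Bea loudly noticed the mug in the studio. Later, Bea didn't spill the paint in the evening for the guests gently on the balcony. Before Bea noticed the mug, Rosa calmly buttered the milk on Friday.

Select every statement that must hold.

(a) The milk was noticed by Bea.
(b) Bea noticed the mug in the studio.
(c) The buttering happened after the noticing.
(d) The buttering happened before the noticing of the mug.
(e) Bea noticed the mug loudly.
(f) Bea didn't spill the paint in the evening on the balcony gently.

(b), (d), (e)

(a) Not entailed — Bea noticed the mug, not the milk; the milk belongs to the buttering event.
(b) Entailed — the original entails any weakening of itself; this just drops 'loudly'.
(c) Not entailed — the narrative places the buttering before the noticing, not after.
(d) Entailed — the narrative places the buttering before the noticing.
(e) Entailed — the original entails any weakening of itself; this just drops 'in the studio'.
(f) Not entailed — dropping 'for the guests' under negation is not valid — the original leaves open that Bea spilled the paint some other way.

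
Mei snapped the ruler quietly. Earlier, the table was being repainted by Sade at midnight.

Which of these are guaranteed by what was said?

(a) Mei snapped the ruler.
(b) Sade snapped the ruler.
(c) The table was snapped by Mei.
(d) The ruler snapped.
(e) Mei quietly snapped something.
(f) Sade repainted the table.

(a), (d), (e)

(a) Entailed — this follows by dropping conjuncts from the snapping event's description.
(b) Not entailed — the passage has Mei snapping the ruler, not Sade.
(c) Not entailed — Mei snapped the ruler, not the table; the table belongs to the repainting event.
(d) Entailed — 'Mei snapped the ruler' is causative; it entails the inchoative 'the ruler snapped'.
(e) Entailed — generalizing the patient leaves a sub-description the original still satisfies.
(f) Not entailed — 'was repainting' is progressive on an accomplishment; it does not entail the completed 'repainted'.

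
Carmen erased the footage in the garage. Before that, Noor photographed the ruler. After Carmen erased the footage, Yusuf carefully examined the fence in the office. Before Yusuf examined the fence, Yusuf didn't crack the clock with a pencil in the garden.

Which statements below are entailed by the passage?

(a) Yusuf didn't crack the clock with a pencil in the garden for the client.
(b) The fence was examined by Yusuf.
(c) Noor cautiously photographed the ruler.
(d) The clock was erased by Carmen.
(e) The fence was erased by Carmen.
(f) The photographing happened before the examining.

(a), (b), (f)

(a) Entailed — under negation, adding a further restriction is entailed: if no such cracking event occurred, none occurred for the client either.
(b) Entailed — the original entails any weakening of itself; this just drops 'in the office', 'carefully'.
(c) Not entailed — 'cautiously' adds information not in the original event.
(d) Not entailed — Carmen erased the footage, not the clock; the clock belongs to the cracking event.
(e) Not entailed — Carmen erased the footage, not the fence; the fence belongs to the examining event.
(f) Entailed — the narrative places the photographing before the examining.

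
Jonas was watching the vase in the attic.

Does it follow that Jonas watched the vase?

'watch' is atelic; if Jonas was watching the vase, then Jonas watched the vase (for some time).

yes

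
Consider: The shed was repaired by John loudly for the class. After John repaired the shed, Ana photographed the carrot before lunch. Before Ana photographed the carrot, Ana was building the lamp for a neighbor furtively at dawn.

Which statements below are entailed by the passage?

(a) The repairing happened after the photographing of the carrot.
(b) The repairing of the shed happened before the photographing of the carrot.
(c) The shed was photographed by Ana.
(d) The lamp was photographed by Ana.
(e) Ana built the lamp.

(b)

(a) Not entailed — the narrative places the repairing before the photographing, not after.
(b) Entailed — the narrative places the repairing before the photographing.
(c) Not entailed — Ana photographed the carrot, not the shed; the shed belongs to the repairing event.
(d) Not entailed — Ana photographed the carrot, not the lamp; the lamp belongs to the building event.
(e) Not entailed — 'was building' is progressive on an accomplishment; it does not entail the completed 'built'.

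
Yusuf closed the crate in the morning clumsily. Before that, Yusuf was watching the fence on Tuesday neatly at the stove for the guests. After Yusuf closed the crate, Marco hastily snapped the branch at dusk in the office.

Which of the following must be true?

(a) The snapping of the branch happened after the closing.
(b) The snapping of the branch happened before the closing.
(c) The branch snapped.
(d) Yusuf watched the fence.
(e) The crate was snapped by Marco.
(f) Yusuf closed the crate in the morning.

(a) Entailed — the narrative places the closing before the snapping.
(b) Not entailed — the narrative places the closing before the snapping, not after.
(c) Entailed — 'Marco snapped the branch' is causative; it entails the inchoative 'the branch snapped'.
(d) Entailed — 'watch' is an activity; 'was watching' entails that some watching happened, so 'watched' holds.
(e) Not entailed — Marco snapped the branch, not the crate; the crate belongs to the closing event.
(f) Entailed — the original entails any weakening of itself; this just drops 'clumsily'.

(a), (c), (d), (f)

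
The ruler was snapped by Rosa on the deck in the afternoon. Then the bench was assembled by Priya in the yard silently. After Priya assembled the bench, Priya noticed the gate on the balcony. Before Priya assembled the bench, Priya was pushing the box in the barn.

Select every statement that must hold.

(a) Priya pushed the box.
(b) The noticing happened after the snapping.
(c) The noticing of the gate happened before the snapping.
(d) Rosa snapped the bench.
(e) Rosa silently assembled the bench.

(a), (b)

(a) Entailed — 'push' is an activity; 'was pushing' entails that some pushing happened, so 'pushed' holds.
(b) Entailed — the narrative places the snapping before the noticing.
(c) Not entailed — the narrative places the snapping before the noticing, not after.
(d) Not entailed — Rosa snapped the ruler, not the bench; the bench belongs to the assembling event.
(e) Not entailed — the passage has Priya assembling the bench, not Rosa.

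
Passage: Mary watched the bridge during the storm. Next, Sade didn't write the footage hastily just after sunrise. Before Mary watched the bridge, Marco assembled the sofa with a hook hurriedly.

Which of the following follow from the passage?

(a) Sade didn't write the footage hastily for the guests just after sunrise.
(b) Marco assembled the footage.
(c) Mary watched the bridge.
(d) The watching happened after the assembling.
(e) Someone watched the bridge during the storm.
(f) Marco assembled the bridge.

(a), (c), (d), (e)

(a) Entailed — under negation, adding a further restriction is entailed: if no such writing event occurred, none occurred for the guests either.
(b) Not entailed — Marco assembled the sofa, not the footage; the footage belongs to the writing event.
(c) Entailed — the original entails any weakening of itself; this just drops 'during the storm'.
(d) Entailed — the narrative places the assembling before the watching.
(e) Entailed — this follows by dropping conjuncts from the watching event's description.
(f) Not entailed — Marco assembled the sofa, not the bridge; the bridge belongs to the watching event.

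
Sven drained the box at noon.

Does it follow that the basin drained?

Nothing is said about any basin; only the box is affected.

no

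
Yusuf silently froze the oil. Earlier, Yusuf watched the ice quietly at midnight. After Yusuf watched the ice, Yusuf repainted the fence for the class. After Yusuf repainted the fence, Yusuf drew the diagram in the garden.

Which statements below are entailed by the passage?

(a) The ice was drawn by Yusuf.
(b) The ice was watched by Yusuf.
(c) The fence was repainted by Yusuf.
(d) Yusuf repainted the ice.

(a) Not entailed — Yusuf drew the diagram, not the ice; the ice belongs to the watching event.
(b) Entailed — the original entails any weakening of itself; this just drops 'quietly', 'at midnight'.
(c) Entailed — the original entails any weakening of itself; this just drops 'for the class'.
(d) Not entailed — Yusuf repainted the fence, not the ice; the ice belongs to the watching event.

(b), (c)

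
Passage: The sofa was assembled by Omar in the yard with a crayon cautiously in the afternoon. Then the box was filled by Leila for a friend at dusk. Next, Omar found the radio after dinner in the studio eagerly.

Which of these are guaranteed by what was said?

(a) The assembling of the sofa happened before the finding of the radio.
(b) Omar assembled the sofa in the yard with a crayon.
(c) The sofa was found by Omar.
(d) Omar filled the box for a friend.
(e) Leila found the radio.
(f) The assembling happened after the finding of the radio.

(a) Entailed — the narrative places the assembling before the finding.
(b) Entailed — the original entails any weakening of itself; this just drops 'cautiously', 'in the afternoon'.
(c) Not entailed — Omar found the radio, not the sofa; the sofa belongs to the assembling event.
(d) Not entailed — the passage has Leila filling the box, not Omar.
(e) Not entailed — the passage has Omar finding the radio, not Leila.
(f) Not entailed — the narrative places the assembling before the finding, not after.

(a), (b)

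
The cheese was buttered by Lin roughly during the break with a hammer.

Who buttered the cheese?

Lin

'Lin' marks the agent of the buttering event.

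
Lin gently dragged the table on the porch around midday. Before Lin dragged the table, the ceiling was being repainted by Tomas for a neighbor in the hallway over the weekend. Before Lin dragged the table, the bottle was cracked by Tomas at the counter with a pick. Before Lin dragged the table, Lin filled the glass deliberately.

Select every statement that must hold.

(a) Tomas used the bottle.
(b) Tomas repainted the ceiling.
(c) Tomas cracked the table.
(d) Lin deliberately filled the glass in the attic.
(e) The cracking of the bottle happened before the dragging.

(a) Not entailed — the bottle is the patient, not an instrument — Tomas used a pick.
(b) Not entailed — 'was repainting' is progressive on an accomplishment; it does not entail the completed 'repainted'.
(c) Not entailed — Tomas cracked the bottle, not the table; the table belongs to the dragging event.
(d) Not entailed — 'in the attic' adds information not in the original event.
(e) Entailed — the narrative places the cracking before the dragging.

(e)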